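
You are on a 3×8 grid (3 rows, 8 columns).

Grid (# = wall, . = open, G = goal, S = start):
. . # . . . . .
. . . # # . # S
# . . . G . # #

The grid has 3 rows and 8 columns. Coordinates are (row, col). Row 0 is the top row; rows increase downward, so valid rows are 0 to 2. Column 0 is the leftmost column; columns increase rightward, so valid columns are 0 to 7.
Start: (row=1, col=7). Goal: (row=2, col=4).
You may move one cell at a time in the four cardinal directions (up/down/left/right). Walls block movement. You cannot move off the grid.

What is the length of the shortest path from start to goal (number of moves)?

BFS from (row=1, col=7) until reaching (row=2, col=4):
  Distance 0: (row=1, col=7)
  Distance 1: (row=0, col=7)
  Distance 2: (row=0, col=6)
  Distance 3: (row=0, col=5)
  Distance 4: (row=0, col=4), (row=1, col=5)
  Distance 5: (row=0, col=3), (row=2, col=5)
  Distance 6: (row=2, col=4)  <- goal reached here
One shortest path (6 moves): (row=1, col=7) -> (row=0, col=7) -> (row=0, col=6) -> (row=0, col=5) -> (row=1, col=5) -> (row=2, col=5) -> (row=2, col=4)

Answer: Shortest path length: 6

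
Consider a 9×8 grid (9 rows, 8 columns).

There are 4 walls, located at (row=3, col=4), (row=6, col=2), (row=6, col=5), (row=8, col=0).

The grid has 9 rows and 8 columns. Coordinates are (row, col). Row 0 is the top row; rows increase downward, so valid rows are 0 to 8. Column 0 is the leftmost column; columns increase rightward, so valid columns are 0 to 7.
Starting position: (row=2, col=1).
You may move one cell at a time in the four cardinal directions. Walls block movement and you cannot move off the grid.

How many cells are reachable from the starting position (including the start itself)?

Answer: Reachable cells: 68

Derivation:
BFS flood-fill from (row=2, col=1):
  Distance 0: (row=2, col=1)
  Distance 1: (row=1, col=1), (row=2, col=0), (row=2, col=2), (row=3, col=1)
  Distance 2: (row=0, col=1), (row=1, col=0), (row=1, col=2), (row=2, col=3), (row=3, col=0), (row=3, col=2), (row=4, col=1)
  Distance 3: (row=0, col=0), (row=0, col=2), (row=1, col=3), (row=2, col=4), (row=3, col=3), (row=4, col=0), (row=4, col=2), (row=5, col=1)
  Distance 4: (row=0, col=3), (row=1, col=4), (row=2, col=5), (row=4, col=3), (row=5, col=0), (row=5, col=2), (row=6, col=1)
  Distance 5: (row=0, col=4), (row=1, col=5), (row=2, col=6), (row=3, col=5), (row=4, col=4), (row=5, col=3), (row=6, col=0), (row=7, col=1)
  Distance 6: (row=0, col=5), (row=1, col=6), (row=2, col=7), (row=3, col=6), (row=4, col=5), (row=5, col=4), (row=6, col=3), (row=7, col=0), (row=7, col=2), (row=8, col=1)
  Distance 7: (row=0, col=6), (row=1, col=7), (row=3, col=7), (row=4, col=6), (row=5, col=5), (row=6, col=4), (row=7, col=3), (row=8, col=2)
  Distance 8: (row=0, col=7), (row=4, col=7), (row=5, col=6), (row=7, col=4), (row=8, col=3)
  Distance 9: (row=5, col=7), (row=6, col=6), (row=7, col=5), (row=8, col=4)
  Distance 10: (row=6, col=7), (row=7, col=6), (row=8, col=5)
  Distance 11: (row=7, col=7), (row=8, col=6)
  Distance 12: (row=8, col=7)
Total reachable: 68 (grid has 68 open cells total)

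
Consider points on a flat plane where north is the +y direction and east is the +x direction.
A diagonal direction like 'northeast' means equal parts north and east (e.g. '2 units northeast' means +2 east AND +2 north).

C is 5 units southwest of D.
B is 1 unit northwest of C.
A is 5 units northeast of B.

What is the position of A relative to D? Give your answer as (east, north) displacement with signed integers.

Place D at the origin (east=0, north=0).
  C is 5 units southwest of D: delta (east=-5, north=-5); C at (east=-5, north=-5).
  B is 1 unit northwest of C: delta (east=-1, north=+1); B at (east=-6, north=-4).
  A is 5 units northeast of B: delta (east=+5, north=+5); A at (east=-1, north=1).
Therefore A relative to D: (east=-1, north=1).

Answer: A is at (east=-1, north=1) relative to D.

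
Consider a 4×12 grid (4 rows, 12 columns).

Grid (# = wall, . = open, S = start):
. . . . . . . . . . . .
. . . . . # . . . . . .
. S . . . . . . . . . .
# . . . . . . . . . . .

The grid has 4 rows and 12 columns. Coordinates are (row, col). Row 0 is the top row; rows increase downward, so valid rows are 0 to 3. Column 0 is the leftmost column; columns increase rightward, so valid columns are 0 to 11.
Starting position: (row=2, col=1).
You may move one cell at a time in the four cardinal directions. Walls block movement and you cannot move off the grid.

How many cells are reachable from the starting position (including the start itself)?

Answer: Reachable cells: 46

Derivation:
BFS flood-fill from (row=2, col=1):
  Distance 0: (row=2, col=1)
  Distance 1: (row=1, col=1), (row=2, col=0), (row=2, col=2), (row=3, col=1)
  Distance 2: (row=0, col=1), (row=1, col=0), (row=1, col=2), (row=2, col=3), (row=3, col=2)
  Distance 3: (row=0, col=0), (row=0, col=2), (row=1, col=3), (row=2, col=4), (row=3, col=3)
  Distance 4: (row=0, col=3), (row=1, col=4), (row=2, col=5), (row=3, col=4)
  Distance 5: (row=0, col=4), (row=2, col=6), (row=3, col=5)
  Distance 6: (row=0, col=5), (row=1, col=6), (row=2, col=7), (row=3, col=6)
  Distance 7: (row=0, col=6), (row=1, col=7), (row=2, col=8), (row=3, col=7)
  Distance 8: (row=0, col=7), (row=1, col=8), (row=2, col=9), (row=3, col=8)
  Distance 9: (row=0, col=8), (row=1, col=9), (row=2, col=10), (row=3, col=9)
  Distance 10: (row=0, col=9), (row=1, col=10), (row=2, col=11), (row=3, col=10)
  Distance 11: (row=0, col=10), (row=1, col=11), (row=3, col=11)
  Distance 12: (row=0, col=11)
Total reachable: 46 (grid has 46 open cells total)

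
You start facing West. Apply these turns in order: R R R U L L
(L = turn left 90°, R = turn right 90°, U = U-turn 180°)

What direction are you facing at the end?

Start: West
  R (right (90° clockwise)) -> North
  R (right (90° clockwise)) -> East
  R (right (90° clockwise)) -> South
  U (U-turn (180°)) -> North
  L (left (90° counter-clockwise)) -> West
  L (left (90° counter-clockwise)) -> South
Final: South

Answer: Final heading: South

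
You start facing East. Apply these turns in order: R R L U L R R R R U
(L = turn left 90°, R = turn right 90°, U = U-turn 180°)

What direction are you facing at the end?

Start: East
  R (right (90° clockwise)) -> South
  R (right (90° clockwise)) -> West
  L (left (90° counter-clockwise)) -> South
  U (U-turn (180°)) -> North
  L (left (90° counter-clockwise)) -> West
  R (right (90° clockwise)) -> North
  R (right (90° clockwise)) -> East
  R (right (90° clockwise)) -> South
  R (right (90° clockwise)) -> West
  U (U-turn (180°)) -> East
Final: East

Answer: Final heading: East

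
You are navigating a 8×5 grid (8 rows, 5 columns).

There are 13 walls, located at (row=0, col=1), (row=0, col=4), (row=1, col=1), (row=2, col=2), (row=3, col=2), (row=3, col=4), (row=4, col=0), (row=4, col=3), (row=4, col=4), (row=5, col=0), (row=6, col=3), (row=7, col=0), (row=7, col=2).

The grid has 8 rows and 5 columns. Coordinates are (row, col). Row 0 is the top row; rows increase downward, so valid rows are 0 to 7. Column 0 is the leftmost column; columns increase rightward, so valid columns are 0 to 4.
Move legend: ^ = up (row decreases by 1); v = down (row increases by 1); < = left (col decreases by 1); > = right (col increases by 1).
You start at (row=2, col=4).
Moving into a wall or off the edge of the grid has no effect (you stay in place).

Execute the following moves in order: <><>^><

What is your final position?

Answer: Final position: (row=1, col=3)

Derivation:
Start: (row=2, col=4)
  < (left): (row=2, col=4) -> (row=2, col=3)
  > (right): (row=2, col=3) -> (row=2, col=4)
  < (left): (row=2, col=4) -> (row=2, col=3)
  > (right): (row=2, col=3) -> (row=2, col=4)
  ^ (up): (row=2, col=4) -> (row=1, col=4)
  > (right): blocked, stay at (row=1, col=4)
  < (left): (row=1, col=4) -> (row=1, col=3)
Final: (row=1, col=3)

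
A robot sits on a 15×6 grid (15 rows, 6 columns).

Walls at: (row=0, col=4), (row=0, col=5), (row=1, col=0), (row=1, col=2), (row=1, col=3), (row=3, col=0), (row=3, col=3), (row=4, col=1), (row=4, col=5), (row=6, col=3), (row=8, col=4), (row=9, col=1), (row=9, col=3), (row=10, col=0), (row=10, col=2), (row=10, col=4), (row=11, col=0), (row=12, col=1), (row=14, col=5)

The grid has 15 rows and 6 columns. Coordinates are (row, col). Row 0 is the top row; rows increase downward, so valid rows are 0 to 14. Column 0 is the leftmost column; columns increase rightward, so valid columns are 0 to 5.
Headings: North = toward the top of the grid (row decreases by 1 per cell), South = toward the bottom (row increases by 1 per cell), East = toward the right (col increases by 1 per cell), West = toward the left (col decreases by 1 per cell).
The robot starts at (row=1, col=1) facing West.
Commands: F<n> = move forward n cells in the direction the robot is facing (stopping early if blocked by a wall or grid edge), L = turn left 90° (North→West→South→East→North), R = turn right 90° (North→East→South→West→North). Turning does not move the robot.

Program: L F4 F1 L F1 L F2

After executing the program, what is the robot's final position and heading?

Start: (row=1, col=1), facing West
  L: turn left, now facing South
  F4: move forward 2/4 (blocked), now at (row=3, col=1)
  F1: move forward 0/1 (blocked), now at (row=3, col=1)
  L: turn left, now facing East
  F1: move forward 1, now at (row=3, col=2)
  L: turn left, now facing North
  F2: move forward 1/2 (blocked), now at (row=2, col=2)
Final: (row=2, col=2), facing North

Answer: Final position: (row=2, col=2), facing North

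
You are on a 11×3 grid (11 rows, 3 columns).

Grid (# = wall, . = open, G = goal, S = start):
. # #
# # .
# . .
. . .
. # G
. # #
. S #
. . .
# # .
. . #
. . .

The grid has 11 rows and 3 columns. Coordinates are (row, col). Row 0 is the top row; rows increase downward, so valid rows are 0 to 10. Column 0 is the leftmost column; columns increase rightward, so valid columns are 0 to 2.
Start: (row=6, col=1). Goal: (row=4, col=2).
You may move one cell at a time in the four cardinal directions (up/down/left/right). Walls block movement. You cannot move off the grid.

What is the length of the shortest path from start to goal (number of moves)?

BFS from (row=6, col=1) until reaching (row=4, col=2):
  Distance 0: (row=6, col=1)
  Distance 1: (row=6, col=0), (row=7, col=1)
  Distance 2: (row=5, col=0), (row=7, col=0), (row=7, col=2)
  Distance 3: (row=4, col=0), (row=8, col=2)
  Distance 4: (row=3, col=0)
  Distance 5: (row=3, col=1)
  Distance 6: (row=2, col=1), (row=3, col=2)
  Distance 7: (row=2, col=2), (row=4, col=2)  <- goal reached here
One shortest path (7 moves): (row=6, col=1) -> (row=6, col=0) -> (row=5, col=0) -> (row=4, col=0) -> (row=3, col=0) -> (row=3, col=1) -> (row=3, col=2) -> (row=4, col=2)

Answer: Shortest path length: 7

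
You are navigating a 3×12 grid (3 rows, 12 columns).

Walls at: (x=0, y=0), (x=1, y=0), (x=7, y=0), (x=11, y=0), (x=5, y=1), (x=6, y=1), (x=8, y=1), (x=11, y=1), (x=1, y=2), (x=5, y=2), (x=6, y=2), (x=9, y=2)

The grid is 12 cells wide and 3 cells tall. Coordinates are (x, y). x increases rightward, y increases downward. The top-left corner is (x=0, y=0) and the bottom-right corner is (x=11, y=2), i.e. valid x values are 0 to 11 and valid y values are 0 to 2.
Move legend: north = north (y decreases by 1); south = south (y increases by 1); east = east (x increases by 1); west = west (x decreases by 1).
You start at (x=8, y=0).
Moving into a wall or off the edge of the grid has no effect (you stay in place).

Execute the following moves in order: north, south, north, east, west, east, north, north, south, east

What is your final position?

Start: (x=8, y=0)
  north (north): blocked, stay at (x=8, y=0)
  south (south): blocked, stay at (x=8, y=0)
  north (north): blocked, stay at (x=8, y=0)
  east (east): (x=8, y=0) -> (x=9, y=0)
  west (west): (x=9, y=0) -> (x=8, y=0)
  east (east): (x=8, y=0) -> (x=9, y=0)
  north (north): blocked, stay at (x=9, y=0)
  north (north): blocked, stay at (x=9, y=0)
  south (south): (x=9, y=0) -> (x=9, y=1)
  east (east): (x=9, y=1) -> (x=10, y=1)
Final: (x=10, y=1)

Answer: Final position: (x=10, y=1)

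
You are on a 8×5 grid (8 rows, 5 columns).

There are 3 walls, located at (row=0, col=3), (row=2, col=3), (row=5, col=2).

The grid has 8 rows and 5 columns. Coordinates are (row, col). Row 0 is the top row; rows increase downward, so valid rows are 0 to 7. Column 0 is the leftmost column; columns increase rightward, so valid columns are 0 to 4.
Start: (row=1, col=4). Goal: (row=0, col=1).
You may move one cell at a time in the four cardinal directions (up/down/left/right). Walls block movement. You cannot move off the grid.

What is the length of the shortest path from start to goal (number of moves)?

BFS from (row=1, col=4) until reaching (row=0, col=1):
  Distance 0: (row=1, col=4)
  Distance 1: (row=0, col=4), (row=1, col=3), (row=2, col=4)
  Distance 2: (row=1, col=2), (row=3, col=4)
  Distance 3: (row=0, col=2), (row=1, col=1), (row=2, col=2), (row=3, col=3), (row=4, col=4)
  Distance 4: (row=0, col=1), (row=1, col=0), (row=2, col=1), (row=3, col=2), (row=4, col=3), (row=5, col=4)  <- goal reached here
One shortest path (4 moves): (row=1, col=4) -> (row=1, col=3) -> (row=1, col=2) -> (row=1, col=1) -> (row=0, col=1)

Answer: Shortest path length: 4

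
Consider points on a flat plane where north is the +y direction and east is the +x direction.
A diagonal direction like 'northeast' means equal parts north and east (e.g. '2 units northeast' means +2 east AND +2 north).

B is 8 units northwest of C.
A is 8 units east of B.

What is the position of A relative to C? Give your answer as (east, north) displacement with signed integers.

Place C at the origin (east=0, north=0).
  B is 8 units northwest of C: delta (east=-8, north=+8); B at (east=-8, north=8).
  A is 8 units east of B: delta (east=+8, north=+0); A at (east=0, north=8).
Therefore A relative to C: (east=0, north=8).

Answer: A is at (east=0, north=8) relative to C.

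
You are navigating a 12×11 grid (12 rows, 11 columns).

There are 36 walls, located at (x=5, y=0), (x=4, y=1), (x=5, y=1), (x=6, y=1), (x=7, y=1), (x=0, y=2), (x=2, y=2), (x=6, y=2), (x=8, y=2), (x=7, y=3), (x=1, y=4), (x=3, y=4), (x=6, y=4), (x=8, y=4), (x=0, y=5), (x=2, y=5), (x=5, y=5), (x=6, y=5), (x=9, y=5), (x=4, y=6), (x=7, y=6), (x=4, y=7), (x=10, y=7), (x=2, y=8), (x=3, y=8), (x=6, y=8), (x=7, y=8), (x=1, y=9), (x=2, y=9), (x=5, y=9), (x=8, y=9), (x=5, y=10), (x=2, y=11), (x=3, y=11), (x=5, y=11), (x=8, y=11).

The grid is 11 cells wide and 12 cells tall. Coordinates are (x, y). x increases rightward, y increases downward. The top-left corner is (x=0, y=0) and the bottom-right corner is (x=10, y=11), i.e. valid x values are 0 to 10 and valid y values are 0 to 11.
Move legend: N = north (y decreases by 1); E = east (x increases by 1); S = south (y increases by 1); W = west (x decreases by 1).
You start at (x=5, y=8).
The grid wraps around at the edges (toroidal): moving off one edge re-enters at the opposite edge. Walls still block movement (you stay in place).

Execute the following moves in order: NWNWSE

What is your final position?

Answer: Final position: (x=6, y=7)

Derivation:
Start: (x=5, y=8)
  N (north): (x=5, y=8) -> (x=5, y=7)
  W (west): blocked, stay at (x=5, y=7)
  N (north): (x=5, y=7) -> (x=5, y=6)
  W (west): blocked, stay at (x=5, y=6)
  S (south): (x=5, y=6) -> (x=5, y=7)
  E (east): (x=5, y=7) -> (x=6, y=7)
Final: (x=6, y=7)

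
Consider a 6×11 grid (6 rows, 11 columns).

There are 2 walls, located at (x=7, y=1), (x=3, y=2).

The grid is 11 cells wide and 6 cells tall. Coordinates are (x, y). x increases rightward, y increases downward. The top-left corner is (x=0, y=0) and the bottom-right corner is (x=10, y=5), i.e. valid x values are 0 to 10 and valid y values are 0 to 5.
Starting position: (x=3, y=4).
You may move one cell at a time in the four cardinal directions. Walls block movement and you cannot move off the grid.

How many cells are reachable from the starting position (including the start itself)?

BFS flood-fill from (x=3, y=4):
  Distance 0: (x=3, y=4)
  Distance 1: (x=3, y=3), (x=2, y=4), (x=4, y=4), (x=3, y=5)
  Distance 2: (x=2, y=3), (x=4, y=3), (x=1, y=4), (x=5, y=4), (x=2, y=5), (x=4, y=5)
  Distance 3: (x=2, y=2), (x=4, y=2), (x=1, y=3), (x=5, y=3), (x=0, y=4), (x=6, y=4), (x=1, y=5), (x=5, y=5)
  Distance 4: (x=2, y=1), (x=4, y=1), (x=1, y=2), (x=5, y=2), (x=0, y=3), (x=6, y=3), (x=7, y=4), (x=0, y=5), (x=6, y=5)
  Distance 5: (x=2, y=0), (x=4, y=0), (x=1, y=1), (x=3, y=1), (x=5, y=1), (x=0, y=2), (x=6, y=2), (x=7, y=3), (x=8, y=4), (x=7, y=5)
  Distance 6: (x=1, y=0), (x=3, y=0), (x=5, y=0), (x=0, y=1), (x=6, y=1), (x=7, y=2), (x=8, y=3), (x=9, y=4), (x=8, y=5)
  Distance 7: (x=0, y=0), (x=6, y=0), (x=8, y=2), (x=9, y=3), (x=10, y=4), (x=9, y=5)
  Distance 8: (x=7, y=0), (x=8, y=1), (x=9, y=2), (x=10, y=3), (x=10, y=5)
  Distance 9: (x=8, y=0), (x=9, y=1), (x=10, y=2)
  Distance 10: (x=9, y=0), (x=10, y=1)
  Distance 11: (x=10, y=0)
Total reachable: 64 (grid has 64 open cells total)

Answer: Reachable cells: 64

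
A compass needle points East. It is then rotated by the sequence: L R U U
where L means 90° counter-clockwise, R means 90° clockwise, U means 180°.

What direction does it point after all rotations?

Answer: Final heading: East

Derivation:
Start: East
  L (left (90° counter-clockwise)) -> North
  R (right (90° clockwise)) -> East
  U (U-turn (180°)) -> West
  U (U-turn (180°)) -> East
Final: East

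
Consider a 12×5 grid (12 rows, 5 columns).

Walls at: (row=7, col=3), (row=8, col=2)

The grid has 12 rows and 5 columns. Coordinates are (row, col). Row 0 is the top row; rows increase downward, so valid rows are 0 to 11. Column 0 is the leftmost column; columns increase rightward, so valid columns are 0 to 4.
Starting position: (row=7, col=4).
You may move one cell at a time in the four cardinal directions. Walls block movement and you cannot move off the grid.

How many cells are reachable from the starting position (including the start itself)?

BFS flood-fill from (row=7, col=4):
  Distance 0: (row=7, col=4)
  Distance 1: (row=6, col=4), (row=8, col=4)
  Distance 2: (row=5, col=4), (row=6, col=3), (row=8, col=3), (row=9, col=4)
  Distance 3: (row=4, col=4), (row=5, col=3), (row=6, col=2), (row=9, col=3), (row=10, col=4)
  Distance 4: (row=3, col=4), (row=4, col=3), (row=5, col=2), (row=6, col=1), (row=7, col=2), (row=9, col=2), (row=10, col=3), (row=11, col=4)
  Distance 5: (row=2, col=4), (row=3, col=3), (row=4, col=2), (row=5, col=1), (row=6, col=0), (row=7, col=1), (row=9, col=1), (row=10, col=2), (row=11, col=3)
  Distance 6: (row=1, col=4), (row=2, col=3), (row=3, col=2), (row=4, col=1), (row=5, col=0), (row=7, col=0), (row=8, col=1), (row=9, col=0), (row=10, col=1), (row=11, col=2)
  Distance 7: (row=0, col=4), (row=1, col=3), (row=2, col=2), (row=3, col=1), (row=4, col=0), (row=8, col=0), (row=10, col=0), (row=11, col=1)
  Distance 8: (row=0, col=3), (row=1, col=2), (row=2, col=1), (row=3, col=0), (row=11, col=0)
  Distance 9: (row=0, col=2), (row=1, col=1), (row=2, col=0)
  Distance 10: (row=0, col=1), (row=1, col=0)
  Distance 11: (row=0, col=0)
Total reachable: 58 (grid has 58 open cells total)

Answer: Reachable cells: 58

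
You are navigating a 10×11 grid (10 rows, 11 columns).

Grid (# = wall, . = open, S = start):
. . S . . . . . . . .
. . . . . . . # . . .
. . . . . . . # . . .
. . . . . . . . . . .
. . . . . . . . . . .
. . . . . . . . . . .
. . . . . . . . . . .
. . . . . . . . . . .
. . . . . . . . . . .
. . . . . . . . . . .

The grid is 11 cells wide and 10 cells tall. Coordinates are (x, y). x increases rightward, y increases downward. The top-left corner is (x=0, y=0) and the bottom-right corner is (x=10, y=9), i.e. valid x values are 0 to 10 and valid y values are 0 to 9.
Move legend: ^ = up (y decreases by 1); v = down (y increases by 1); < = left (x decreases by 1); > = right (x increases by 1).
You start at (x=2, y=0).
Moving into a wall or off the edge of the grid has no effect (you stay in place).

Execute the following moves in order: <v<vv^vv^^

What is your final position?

Start: (x=2, y=0)
  < (left): (x=2, y=0) -> (x=1, y=0)
  v (down): (x=1, y=0) -> (x=1, y=1)
  < (left): (x=1, y=1) -> (x=0, y=1)
  v (down): (x=0, y=1) -> (x=0, y=2)
  v (down): (x=0, y=2) -> (x=0, y=3)
  ^ (up): (x=0, y=3) -> (x=0, y=2)
  v (down): (x=0, y=2) -> (x=0, y=3)
  v (down): (x=0, y=3) -> (x=0, y=4)
  ^ (up): (x=0, y=4) -> (x=0, y=3)
  ^ (up): (x=0, y=3) -> (x=0, y=2)
Final: (x=0, y=2)

Answer: Final position: (x=0, y=2)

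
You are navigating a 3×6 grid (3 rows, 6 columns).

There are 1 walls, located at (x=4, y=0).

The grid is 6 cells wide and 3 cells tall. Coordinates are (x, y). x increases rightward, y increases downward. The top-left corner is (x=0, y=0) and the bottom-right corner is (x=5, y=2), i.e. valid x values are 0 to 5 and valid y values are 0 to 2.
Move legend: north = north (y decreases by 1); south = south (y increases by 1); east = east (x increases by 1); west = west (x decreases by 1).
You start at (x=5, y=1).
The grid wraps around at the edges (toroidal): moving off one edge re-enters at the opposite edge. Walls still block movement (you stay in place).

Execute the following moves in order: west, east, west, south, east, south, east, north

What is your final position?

Start: (x=5, y=1)
  west (west): (x=5, y=1) -> (x=4, y=1)
  east (east): (x=4, y=1) -> (x=5, y=1)
  west (west): (x=5, y=1) -> (x=4, y=1)
  south (south): (x=4, y=1) -> (x=4, y=2)
  east (east): (x=4, y=2) -> (x=5, y=2)
  south (south): (x=5, y=2) -> (x=5, y=0)
  east (east): (x=5, y=0) -> (x=0, y=0)
  north (north): (x=0, y=0) -> (x=0, y=2)
Final: (x=0, y=2)

Answer: Final position: (x=0, y=2)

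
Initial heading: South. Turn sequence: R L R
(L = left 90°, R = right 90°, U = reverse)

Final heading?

Answer: Final heading: West

Derivation:
Start: South
  R (right (90° clockwise)) -> West
  L (left (90° counter-clockwise)) -> South
  R (right (90° clockwise)) -> West
Final: West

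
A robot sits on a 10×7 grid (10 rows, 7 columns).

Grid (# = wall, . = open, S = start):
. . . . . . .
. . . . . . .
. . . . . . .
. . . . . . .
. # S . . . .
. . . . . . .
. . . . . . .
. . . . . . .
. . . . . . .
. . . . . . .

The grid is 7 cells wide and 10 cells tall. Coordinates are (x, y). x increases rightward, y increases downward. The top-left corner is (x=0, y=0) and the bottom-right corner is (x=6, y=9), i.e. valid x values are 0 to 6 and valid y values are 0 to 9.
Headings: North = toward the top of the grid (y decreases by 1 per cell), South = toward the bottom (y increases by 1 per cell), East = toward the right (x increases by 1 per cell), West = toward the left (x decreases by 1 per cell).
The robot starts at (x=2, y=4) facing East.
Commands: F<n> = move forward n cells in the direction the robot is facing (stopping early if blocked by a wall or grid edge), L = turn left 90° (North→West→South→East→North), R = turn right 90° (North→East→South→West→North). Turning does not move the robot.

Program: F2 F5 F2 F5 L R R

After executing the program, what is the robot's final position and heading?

Answer: Final position: (x=6, y=4), facing South

Derivation:
Start: (x=2, y=4), facing East
  F2: move forward 2, now at (x=4, y=4)
  F5: move forward 2/5 (blocked), now at (x=6, y=4)
  F2: move forward 0/2 (blocked), now at (x=6, y=4)
  F5: move forward 0/5 (blocked), now at (x=6, y=4)
  L: turn left, now facing North
  R: turn right, now facing East
  R: turn right, now facing South
Final: (x=6, y=4), facing South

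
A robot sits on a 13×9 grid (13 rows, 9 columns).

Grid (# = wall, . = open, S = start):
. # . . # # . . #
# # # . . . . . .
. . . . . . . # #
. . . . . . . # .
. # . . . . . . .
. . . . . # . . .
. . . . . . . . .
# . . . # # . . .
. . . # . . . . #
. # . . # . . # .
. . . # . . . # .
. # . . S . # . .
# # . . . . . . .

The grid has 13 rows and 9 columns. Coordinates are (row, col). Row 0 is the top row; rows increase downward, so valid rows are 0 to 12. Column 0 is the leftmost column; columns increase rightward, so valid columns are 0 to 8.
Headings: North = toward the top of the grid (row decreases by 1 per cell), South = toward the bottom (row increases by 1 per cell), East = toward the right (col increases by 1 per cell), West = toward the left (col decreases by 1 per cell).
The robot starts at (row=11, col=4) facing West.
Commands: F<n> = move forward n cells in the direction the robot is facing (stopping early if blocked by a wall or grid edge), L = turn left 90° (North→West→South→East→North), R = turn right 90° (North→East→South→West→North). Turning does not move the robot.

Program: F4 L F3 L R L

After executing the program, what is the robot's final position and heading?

Answer: Final position: (row=12, col=2), facing East

Derivation:
Start: (row=11, col=4), facing West
  F4: move forward 2/4 (blocked), now at (row=11, col=2)
  L: turn left, now facing South
  F3: move forward 1/3 (blocked), now at (row=12, col=2)
  L: turn left, now facing East
  R: turn right, now facing South
  L: turn left, now facing East
Final: (row=12, col=2), facing East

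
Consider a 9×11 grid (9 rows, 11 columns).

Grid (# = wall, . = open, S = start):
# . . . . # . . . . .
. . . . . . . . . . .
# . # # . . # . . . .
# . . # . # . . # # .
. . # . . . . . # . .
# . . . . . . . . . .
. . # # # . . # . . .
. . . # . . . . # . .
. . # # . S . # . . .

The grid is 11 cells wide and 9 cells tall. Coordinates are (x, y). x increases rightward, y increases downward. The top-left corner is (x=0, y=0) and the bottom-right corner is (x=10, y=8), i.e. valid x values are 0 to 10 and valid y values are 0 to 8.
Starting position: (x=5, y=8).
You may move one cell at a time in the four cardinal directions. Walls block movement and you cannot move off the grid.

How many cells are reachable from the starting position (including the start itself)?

BFS flood-fill from (x=5, y=8):
  Distance 0: (x=5, y=8)
  Distance 1: (x=5, y=7), (x=4, y=8), (x=6, y=8)
  Distance 2: (x=5, y=6), (x=4, y=7), (x=6, y=7)
  Distance 3: (x=5, y=5), (x=6, y=6), (x=7, y=7)
  Distance 4: (x=5, y=4), (x=4, y=5), (x=6, y=5)
  Distance 5: (x=4, y=4), (x=6, y=4), (x=3, y=5), (x=7, y=5)
  Distance 6: (x=4, y=3), (x=6, y=3), (x=3, y=4), (x=7, y=4), (x=2, y=5), (x=8, y=5)
  Distance 7: (x=4, y=2), (x=7, y=3), (x=1, y=5), (x=9, y=5), (x=8, y=6)
  Distance 8: (x=4, y=1), (x=5, y=2), (x=7, y=2), (x=1, y=4), (x=9, y=4), (x=10, y=5), (x=1, y=6), (x=9, y=6)
  Distance 9: (x=4, y=0), (x=3, y=1), (x=5, y=1), (x=7, y=1), (x=8, y=2), (x=1, y=3), (x=0, y=4), (x=10, y=4), (x=0, y=6), (x=10, y=6), (x=1, y=7), (x=9, y=7)
  Distance 10: (x=3, y=0), (x=7, y=0), (x=2, y=1), (x=6, y=1), (x=8, y=1), (x=1, y=2), (x=9, y=2), (x=2, y=3), (x=10, y=3), (x=0, y=7), (x=2, y=7), (x=10, y=7), (x=1, y=8), (x=9, y=8)
  Distance 11: (x=2, y=0), (x=6, y=0), (x=8, y=0), (x=1, y=1), (x=9, y=1), (x=10, y=2), (x=0, y=8), (x=8, y=8), (x=10, y=8)
  Distance 12: (x=1, y=0), (x=9, y=0), (x=0, y=1), (x=10, y=1)
  Distance 13: (x=10, y=0)
Total reachable: 76 (grid has 76 open cells total)

Answer: Reachable cells: 76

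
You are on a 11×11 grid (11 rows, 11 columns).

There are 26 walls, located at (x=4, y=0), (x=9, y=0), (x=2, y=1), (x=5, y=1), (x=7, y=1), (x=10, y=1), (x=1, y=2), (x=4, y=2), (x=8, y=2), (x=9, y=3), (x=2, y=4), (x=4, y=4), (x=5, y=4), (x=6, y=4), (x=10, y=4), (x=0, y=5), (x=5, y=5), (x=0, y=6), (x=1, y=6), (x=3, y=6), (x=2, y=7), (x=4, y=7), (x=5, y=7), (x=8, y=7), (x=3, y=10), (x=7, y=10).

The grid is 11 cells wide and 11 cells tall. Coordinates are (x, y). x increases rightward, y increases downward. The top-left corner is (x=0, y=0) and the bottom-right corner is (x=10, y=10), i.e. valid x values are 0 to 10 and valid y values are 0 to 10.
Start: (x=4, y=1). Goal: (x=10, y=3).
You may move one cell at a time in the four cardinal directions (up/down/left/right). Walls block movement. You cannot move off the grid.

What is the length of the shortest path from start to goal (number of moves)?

Answer: Shortest path length: 16

Derivation:
BFS from (x=4, y=1) until reaching (x=10, y=3):
  Distance 0: (x=4, y=1)
  Distance 1: (x=3, y=1)
  Distance 2: (x=3, y=0), (x=3, y=2)
  Distance 3: (x=2, y=0), (x=2, y=2), (x=3, y=3)
  Distance 4: (x=1, y=0), (x=2, y=3), (x=4, y=3), (x=3, y=4)
  Distance 5: (x=0, y=0), (x=1, y=1), (x=1, y=3), (x=5, y=3), (x=3, y=5)
  Distance 6: (x=0, y=1), (x=5, y=2), (x=0, y=3), (x=6, y=3), (x=1, y=4), (x=2, y=5), (x=4, y=5)
  Distance 7: (x=0, y=2), (x=6, y=2), (x=7, y=3), (x=0, y=4), (x=1, y=5), (x=2, y=6), (x=4, y=6)
  Distance 8: (x=6, y=1), (x=7, y=2), (x=8, y=3), (x=7, y=4), (x=5, y=6)
  Distance 9: (x=6, y=0), (x=8, y=4), (x=7, y=5), (x=6, y=6)
  Distance 10: (x=5, y=0), (x=7, y=0), (x=9, y=4), (x=6, y=5), (x=8, y=5), (x=7, y=6), (x=6, y=7)
  Distance 11: (x=8, y=0), (x=9, y=5), (x=8, y=6), (x=7, y=7), (x=6, y=8)
  Distance 12: (x=8, y=1), (x=10, y=5), (x=9, y=6), (x=5, y=8), (x=7, y=8), (x=6, y=9)
  Distance 13: (x=9, y=1), (x=10, y=6), (x=9, y=7), (x=4, y=8), (x=8, y=8), (x=5, y=9), (x=7, y=9), (x=6, y=10)
  Distance 14: (x=9, y=2), (x=10, y=7), (x=3, y=8), (x=9, y=8), (x=4, y=9), (x=8, y=9), (x=5, y=10)
  Distance 15: (x=10, y=2), (x=3, y=7), (x=2, y=8), (x=10, y=8), (x=3, y=9), (x=9, y=9), (x=4, y=10), (x=8, y=10)
  Distance 16: (x=10, y=3), (x=1, y=8), (x=2, y=9), (x=10, y=9), (x=9, y=10)  <- goal reached here
One shortest path (16 moves): (x=4, y=1) -> (x=3, y=1) -> (x=3, y=2) -> (x=3, y=3) -> (x=4, y=3) -> (x=5, y=3) -> (x=6, y=3) -> (x=6, y=2) -> (x=6, y=1) -> (x=6, y=0) -> (x=7, y=0) -> (x=8, y=0) -> (x=8, y=1) -> (x=9, y=1) -> (x=9, y=2) -> (x=10, y=2) -> (x=10, y=3)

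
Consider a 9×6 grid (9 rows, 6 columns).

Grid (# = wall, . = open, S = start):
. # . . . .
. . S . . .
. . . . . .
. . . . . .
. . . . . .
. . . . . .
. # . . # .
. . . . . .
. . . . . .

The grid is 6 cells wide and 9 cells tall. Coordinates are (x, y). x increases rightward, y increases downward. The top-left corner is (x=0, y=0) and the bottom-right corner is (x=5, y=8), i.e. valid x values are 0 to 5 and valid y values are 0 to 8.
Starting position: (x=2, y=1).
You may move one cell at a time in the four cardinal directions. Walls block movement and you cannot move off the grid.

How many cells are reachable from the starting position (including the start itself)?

Answer: Reachable cells: 51

Derivation:
BFS flood-fill from (x=2, y=1):
  Distance 0: (x=2, y=1)
  Distance 1: (x=2, y=0), (x=1, y=1), (x=3, y=1), (x=2, y=2)
  Distance 2: (x=3, y=0), (x=0, y=1), (x=4, y=1), (x=1, y=2), (x=3, y=2), (x=2, y=3)
  Distance 3: (x=0, y=0), (x=4, y=0), (x=5, y=1), (x=0, y=2), (x=4, y=2), (x=1, y=3), (x=3, y=3), (x=2, y=4)
  Distance 4: (x=5, y=0), (x=5, y=2), (x=0, y=3), (x=4, y=3), (x=1, y=4), (x=3, y=4), (x=2, y=5)
  Distance 5: (x=5, y=3), (x=0, y=4), (x=4, y=4), (x=1, y=5), (x=3, y=5), (x=2, y=6)
  Distance 6: (x=5, y=4), (x=0, y=5), (x=4, y=5), (x=3, y=6), (x=2, y=7)
  Distance 7: (x=5, y=5), (x=0, y=6), (x=1, y=7), (x=3, y=7), (x=2, y=8)
  Distance 8: (x=5, y=6), (x=0, y=7), (x=4, y=7), (x=1, y=8), (x=3, y=8)
  Distance 9: (x=5, y=7), (x=0, y=8), (x=4, y=8)
  Distance 10: (x=5, y=8)
Total reachable: 51 (grid has 51 open cells total)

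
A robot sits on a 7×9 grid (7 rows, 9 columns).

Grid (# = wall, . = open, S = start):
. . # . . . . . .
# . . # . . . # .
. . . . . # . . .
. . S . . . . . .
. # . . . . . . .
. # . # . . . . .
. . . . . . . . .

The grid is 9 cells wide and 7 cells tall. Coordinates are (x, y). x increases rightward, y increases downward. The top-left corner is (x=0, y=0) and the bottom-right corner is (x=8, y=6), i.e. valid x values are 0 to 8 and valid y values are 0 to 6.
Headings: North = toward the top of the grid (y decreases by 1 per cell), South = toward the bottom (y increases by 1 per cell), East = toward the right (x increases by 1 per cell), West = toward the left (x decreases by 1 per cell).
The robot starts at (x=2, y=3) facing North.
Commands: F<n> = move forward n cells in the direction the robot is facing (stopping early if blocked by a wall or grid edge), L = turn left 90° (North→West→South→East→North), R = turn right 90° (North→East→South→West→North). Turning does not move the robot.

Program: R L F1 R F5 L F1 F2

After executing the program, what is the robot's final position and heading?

Answer: Final position: (x=4, y=0), facing North

Derivation:
Start: (x=2, y=3), facing North
  R: turn right, now facing East
  L: turn left, now facing North
  F1: move forward 1, now at (x=2, y=2)
  R: turn right, now facing East
  F5: move forward 2/5 (blocked), now at (x=4, y=2)
  L: turn left, now facing North
  F1: move forward 1, now at (x=4, y=1)
  F2: move forward 1/2 (blocked), now at (x=4, y=0)
Final: (x=4, y=0), facing North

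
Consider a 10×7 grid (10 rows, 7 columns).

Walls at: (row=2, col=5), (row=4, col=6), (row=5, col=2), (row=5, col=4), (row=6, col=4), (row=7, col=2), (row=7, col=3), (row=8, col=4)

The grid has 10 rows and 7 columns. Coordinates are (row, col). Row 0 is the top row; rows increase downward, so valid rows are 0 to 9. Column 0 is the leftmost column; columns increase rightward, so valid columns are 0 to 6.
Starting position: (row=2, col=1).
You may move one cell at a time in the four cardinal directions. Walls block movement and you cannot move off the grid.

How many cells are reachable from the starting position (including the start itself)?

BFS flood-fill from (row=2, col=1):
  Distance 0: (row=2, col=1)
  Distance 1: (row=1, col=1), (row=2, col=0), (row=2, col=2), (row=3, col=1)
  Distance 2: (row=0, col=1), (row=1, col=0), (row=1, col=2), (row=2, col=3), (row=3, col=0), (row=3, col=2), (row=4, col=1)
  Distance 3: (row=0, col=0), (row=0, col=2), (row=1, col=3), (row=2, col=4), (row=3, col=3), (row=4, col=0), (row=4, col=2), (row=5, col=1)
  Distance 4: (row=0, col=3), (row=1, col=4), (row=3, col=4), (row=4, col=3), (row=5, col=0), (row=6, col=1)
  Distance 5: (row=0, col=4), (row=1, col=5), (row=3, col=5), (row=4, col=4), (row=5, col=3), (row=6, col=0), (row=6, col=2), (row=7, col=1)
  Distance 6: (row=0, col=5), (row=1, col=6), (row=3, col=6), (row=4, col=5), (row=6, col=3), (row=7, col=0), (row=8, col=1)
  Distance 7: (row=0, col=6), (row=2, col=6), (row=5, col=5), (row=8, col=0), (row=8, col=2), (row=9, col=1)
  Distance 8: (row=5, col=6), (row=6, col=5), (row=8, col=3), (row=9, col=0), (row=9, col=2)
  Distance 9: (row=6, col=6), (row=7, col=5), (row=9, col=3)
  Distance 10: (row=7, col=4), (row=7, col=6), (row=8, col=5), (row=9, col=4)
  Distance 11: (row=8, col=6), (row=9, col=5)
  Distance 12: (row=9, col=6)
Total reachable: 62 (grid has 62 open cells total)

Answer: Reachable cells: 62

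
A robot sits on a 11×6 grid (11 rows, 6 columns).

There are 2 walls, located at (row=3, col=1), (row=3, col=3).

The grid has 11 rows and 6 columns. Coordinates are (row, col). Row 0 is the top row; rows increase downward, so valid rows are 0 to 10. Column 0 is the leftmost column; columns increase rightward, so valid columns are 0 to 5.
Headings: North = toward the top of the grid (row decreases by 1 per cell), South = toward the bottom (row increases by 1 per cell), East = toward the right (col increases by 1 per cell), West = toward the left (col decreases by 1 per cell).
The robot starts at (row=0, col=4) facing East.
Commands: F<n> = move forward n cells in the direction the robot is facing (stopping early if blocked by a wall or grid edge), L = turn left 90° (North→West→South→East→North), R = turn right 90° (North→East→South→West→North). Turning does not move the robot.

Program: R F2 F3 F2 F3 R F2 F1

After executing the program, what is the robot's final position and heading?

Start: (row=0, col=4), facing East
  R: turn right, now facing South
  F2: move forward 2, now at (row=2, col=4)
  F3: move forward 3, now at (row=5, col=4)
  F2: move forward 2, now at (row=7, col=4)
  F3: move forward 3, now at (row=10, col=4)
  R: turn right, now facing West
  F2: move forward 2, now at (row=10, col=2)
  F1: move forward 1, now at (row=10, col=1)
Final: (row=10, col=1), facing West

Answer: Final position: (row=10, col=1), facing West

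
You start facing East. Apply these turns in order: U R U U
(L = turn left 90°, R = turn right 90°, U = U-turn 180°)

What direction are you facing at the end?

Answer: Final heading: North

Derivation:
Start: East
  U (U-turn (180°)) -> West
  R (right (90° clockwise)) -> North
  U (U-turn (180°)) -> South
  U (U-turn (180°)) -> North
Final: North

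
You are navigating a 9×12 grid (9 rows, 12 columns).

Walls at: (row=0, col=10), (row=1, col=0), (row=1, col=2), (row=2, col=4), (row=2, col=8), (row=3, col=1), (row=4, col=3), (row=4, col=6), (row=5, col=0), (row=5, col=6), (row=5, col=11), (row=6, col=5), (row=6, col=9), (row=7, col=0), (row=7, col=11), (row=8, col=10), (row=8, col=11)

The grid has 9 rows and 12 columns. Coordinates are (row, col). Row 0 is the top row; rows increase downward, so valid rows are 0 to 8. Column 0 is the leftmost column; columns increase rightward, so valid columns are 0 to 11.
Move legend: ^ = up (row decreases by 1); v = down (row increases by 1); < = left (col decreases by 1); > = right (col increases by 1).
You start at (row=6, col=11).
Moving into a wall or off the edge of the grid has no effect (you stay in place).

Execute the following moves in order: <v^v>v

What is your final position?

Start: (row=6, col=11)
  < (left): (row=6, col=11) -> (row=6, col=10)
  v (down): (row=6, col=10) -> (row=7, col=10)
  ^ (up): (row=7, col=10) -> (row=6, col=10)
  v (down): (row=6, col=10) -> (row=7, col=10)
  > (right): blocked, stay at (row=7, col=10)
  v (down): blocked, stay at (row=7, col=10)
Final: (row=7, col=10)

Answer: Final position: (row=7, col=10)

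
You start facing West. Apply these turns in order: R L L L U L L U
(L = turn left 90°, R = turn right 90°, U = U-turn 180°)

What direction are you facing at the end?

Answer: Final heading: West

Derivation:
Start: West
  R (right (90° clockwise)) -> North
  L (left (90° counter-clockwise)) -> West
  L (left (90° counter-clockwise)) -> South
  L (left (90° counter-clockwise)) -> East
  U (U-turn (180°)) -> West
  L (left (90° counter-clockwise)) -> South
  L (left (90° counter-clockwise)) -> East
  U (U-turn (180°)) -> West
Final: West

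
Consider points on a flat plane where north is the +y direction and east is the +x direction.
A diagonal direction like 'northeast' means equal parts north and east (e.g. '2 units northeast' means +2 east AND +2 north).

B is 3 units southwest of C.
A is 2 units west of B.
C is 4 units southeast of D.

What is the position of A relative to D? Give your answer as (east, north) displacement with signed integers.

Answer: A is at (east=-1, north=-7) relative to D.

Derivation:
Place D at the origin (east=0, north=0).
  C is 4 units southeast of D: delta (east=+4, north=-4); C at (east=4, north=-4).
  B is 3 units southwest of C: delta (east=-3, north=-3); B at (east=1, north=-7).
  A is 2 units west of B: delta (east=-2, north=+0); A at (east=-1, north=-7).
Therefore A relative to D: (east=-1, north=-7).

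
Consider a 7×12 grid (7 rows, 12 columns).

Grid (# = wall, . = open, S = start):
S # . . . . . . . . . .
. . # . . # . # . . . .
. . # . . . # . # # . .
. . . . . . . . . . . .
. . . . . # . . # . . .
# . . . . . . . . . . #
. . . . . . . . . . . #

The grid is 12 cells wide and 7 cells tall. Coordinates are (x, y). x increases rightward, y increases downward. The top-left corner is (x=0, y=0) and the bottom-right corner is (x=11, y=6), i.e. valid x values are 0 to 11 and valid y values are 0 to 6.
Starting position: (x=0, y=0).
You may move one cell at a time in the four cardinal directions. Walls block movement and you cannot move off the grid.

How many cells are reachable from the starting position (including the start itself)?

BFS flood-fill from (x=0, y=0):
  Distance 0: (x=0, y=0)
  Distance 1: (x=0, y=1)
  Distance 2: (x=1, y=1), (x=0, y=2)
  Distance 3: (x=1, y=2), (x=0, y=3)
  Distance 4: (x=1, y=3), (x=0, y=4)
  Distance 5: (x=2, y=3), (x=1, y=4)
  Distance 6: (x=3, y=3), (x=2, y=4), (x=1, y=5)
  Distance 7: (x=3, y=2), (x=4, y=3), (x=3, y=4), (x=2, y=5), (x=1, y=6)
  Distance 8: (x=3, y=1), (x=4, y=2), (x=5, y=3), (x=4, y=4), (x=3, y=5), (x=0, y=6), (x=2, y=6)
  Distance 9: (x=3, y=0), (x=4, y=1), (x=5, y=2), (x=6, y=3), (x=4, y=5), (x=3, y=6)
  Distance 10: (x=2, y=0), (x=4, y=0), (x=7, y=3), (x=6, y=4), (x=5, y=5), (x=4, y=6)
  Distance 11: (x=5, y=0), (x=7, y=2), (x=8, y=3), (x=7, y=4), (x=6, y=5), (x=5, y=6)
  Distance 12: (x=6, y=0), (x=9, y=3), (x=7, y=5), (x=6, y=6)
  Distance 13: (x=7, y=0), (x=6, y=1), (x=10, y=3), (x=9, y=4), (x=8, y=5), (x=7, y=6)
  Distance 14: (x=8, y=0), (x=10, y=2), (x=11, y=3), (x=10, y=4), (x=9, y=5), (x=8, y=6)
  Distance 15: (x=9, y=0), (x=8, y=1), (x=10, y=1), (x=11, y=2), (x=11, y=4), (x=10, y=5), (x=9, y=6)
  Distance 16: (x=10, y=0), (x=9, y=1), (x=11, y=1), (x=10, y=6)
  Distance 17: (x=11, y=0)
Total reachable: 71 (grid has 71 open cells total)

Answer: Reachable cells: 71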